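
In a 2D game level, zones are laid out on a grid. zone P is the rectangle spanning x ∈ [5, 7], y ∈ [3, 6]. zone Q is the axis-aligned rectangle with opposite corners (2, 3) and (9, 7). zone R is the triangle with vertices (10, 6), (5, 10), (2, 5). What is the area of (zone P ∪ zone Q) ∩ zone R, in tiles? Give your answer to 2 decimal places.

9.71

The region (zone P ∪ zone Q) ∩ zone R is the polygon with vertices (8.75,7), (9,6.8), (9,5.875), (2,5), (3.2,7).
By the shoelace formula its area is 9.71.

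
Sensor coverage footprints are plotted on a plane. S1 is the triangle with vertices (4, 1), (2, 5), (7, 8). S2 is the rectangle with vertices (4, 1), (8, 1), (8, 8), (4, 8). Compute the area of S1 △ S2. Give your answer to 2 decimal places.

25.40

|S1| = 13, |S2| = 28, |S1∩S2| = 7.8.
|S1 △ S2| = |S1| + |S2| − 2·|S1∩S2| = 13 + 28 − 15.6 = 25.40.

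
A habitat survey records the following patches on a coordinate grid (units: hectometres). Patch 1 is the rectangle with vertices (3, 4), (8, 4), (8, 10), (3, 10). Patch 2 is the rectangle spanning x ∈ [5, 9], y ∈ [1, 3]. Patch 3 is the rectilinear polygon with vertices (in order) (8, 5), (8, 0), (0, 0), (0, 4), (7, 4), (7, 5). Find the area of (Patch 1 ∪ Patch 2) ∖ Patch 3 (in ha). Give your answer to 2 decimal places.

31.00

|Patch 1 ∪ Patch 2| = 38.
|(Patch 1 ∪ Patch 2) ∩ Patch 3| = 7.
|(Patch 1 ∪ Patch 2) ∖ Patch 3| = 38 − 7 = 31.00.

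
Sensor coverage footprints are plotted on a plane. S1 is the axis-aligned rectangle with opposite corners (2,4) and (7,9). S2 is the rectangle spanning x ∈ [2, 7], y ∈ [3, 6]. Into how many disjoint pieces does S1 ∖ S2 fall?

S1 ∖ S2 is a single connected region.

1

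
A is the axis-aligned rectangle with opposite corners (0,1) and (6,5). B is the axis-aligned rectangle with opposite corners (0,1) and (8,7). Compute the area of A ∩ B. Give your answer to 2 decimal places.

|A∩B|: x∈[0,6], y∈[1,5] → 6·4 = 24.

24.00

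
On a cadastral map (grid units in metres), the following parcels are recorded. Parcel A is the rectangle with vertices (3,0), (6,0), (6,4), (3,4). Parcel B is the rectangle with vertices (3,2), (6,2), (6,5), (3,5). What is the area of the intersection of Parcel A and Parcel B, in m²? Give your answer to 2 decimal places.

|Parcel A∩Parcel B|: x∈[3,6], y∈[2,4] → 3·2 = 6.

6.00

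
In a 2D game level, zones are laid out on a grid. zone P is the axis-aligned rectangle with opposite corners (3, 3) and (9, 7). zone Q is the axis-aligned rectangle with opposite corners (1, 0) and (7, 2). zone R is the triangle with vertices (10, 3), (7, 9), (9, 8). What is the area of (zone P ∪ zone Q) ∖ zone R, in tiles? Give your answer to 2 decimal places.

35.00

|zone P ∪ zone Q| = 36.
|(zone P ∪ zone Q) ∩ zone R| = 1.
|(zone P ∪ zone Q) ∖ zone R| = 36 − 1 = 35.00.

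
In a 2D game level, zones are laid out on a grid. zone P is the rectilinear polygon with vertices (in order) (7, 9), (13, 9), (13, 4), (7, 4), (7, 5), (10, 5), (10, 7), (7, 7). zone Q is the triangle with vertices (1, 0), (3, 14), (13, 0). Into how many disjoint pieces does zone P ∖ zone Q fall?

1

zone P ∖ zone Q is a single connected region.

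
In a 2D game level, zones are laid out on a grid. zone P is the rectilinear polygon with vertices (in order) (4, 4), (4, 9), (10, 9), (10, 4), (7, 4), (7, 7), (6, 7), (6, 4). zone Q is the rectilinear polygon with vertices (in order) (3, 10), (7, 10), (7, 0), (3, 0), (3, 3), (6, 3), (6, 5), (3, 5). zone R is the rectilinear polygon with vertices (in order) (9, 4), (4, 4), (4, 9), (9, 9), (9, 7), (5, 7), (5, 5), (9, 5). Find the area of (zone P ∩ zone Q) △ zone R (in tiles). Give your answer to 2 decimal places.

11.00

|zone P ∩ zone Q| = 10.
|(zone P ∩ zone Q) ∩ zone R| = 8.
|(zone P ∩ zone Q) △ zone R| = 10 + 17 − 16 = 11.00.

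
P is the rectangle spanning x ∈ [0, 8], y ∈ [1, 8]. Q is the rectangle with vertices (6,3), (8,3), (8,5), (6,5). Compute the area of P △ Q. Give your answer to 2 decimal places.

|P∩Q|: x∈[6,8], y∈[3,5] → 2·2 = 4.
|P △ Q| = |P| + |Q| − 2·|P∩Q| = 56 + 4 − 8 = 52.00.

52.00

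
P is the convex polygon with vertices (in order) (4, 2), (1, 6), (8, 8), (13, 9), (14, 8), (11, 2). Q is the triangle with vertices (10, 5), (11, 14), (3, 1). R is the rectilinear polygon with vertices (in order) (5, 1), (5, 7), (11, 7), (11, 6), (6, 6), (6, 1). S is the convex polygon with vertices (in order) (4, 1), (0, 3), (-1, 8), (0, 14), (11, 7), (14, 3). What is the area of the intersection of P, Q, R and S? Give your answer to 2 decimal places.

6.42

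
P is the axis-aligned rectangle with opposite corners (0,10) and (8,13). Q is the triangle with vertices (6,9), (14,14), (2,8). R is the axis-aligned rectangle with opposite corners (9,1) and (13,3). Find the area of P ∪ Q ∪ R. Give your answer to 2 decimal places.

By inclusion–exclusion:
Individual areas: |P| = 24, |Q| = 6, |R| = 8.
|P∩Q| = 0.95.
|P∩R| = 0 (no overlap).
|Q∩R| = 0.
|P∩Q∩R| = 0.
|P ∪ Q ∪ R| = 38 − 0.95 + 0 = 37.05.

37.05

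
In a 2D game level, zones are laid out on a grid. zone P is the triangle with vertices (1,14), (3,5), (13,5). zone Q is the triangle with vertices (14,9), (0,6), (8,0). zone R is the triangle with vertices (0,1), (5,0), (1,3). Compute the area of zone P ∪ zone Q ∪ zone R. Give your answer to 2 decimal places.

By inclusion–exclusion:
Individual areas: |zone P| = 45, |zone Q| = 54, |zone R| = 5.5.
|zone P∩zone Q| = 19.3035.
|zone P∩zone R| = 0.
|zone Q∩zone R| = 0.
|zone P∩zone Q∩zone R| = 0.
|zone P ∪ zone Q ∪ zone R| = 104.5 − 19.3035 + 0 = 85.20.

85.20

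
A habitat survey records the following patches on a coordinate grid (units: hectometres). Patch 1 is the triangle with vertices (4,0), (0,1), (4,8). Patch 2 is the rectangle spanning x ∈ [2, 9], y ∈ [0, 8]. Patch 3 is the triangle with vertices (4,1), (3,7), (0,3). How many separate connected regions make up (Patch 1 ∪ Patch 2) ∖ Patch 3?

1

(Patch 1 ∪ Patch 2) ∖ Patch 3 is a single connected region.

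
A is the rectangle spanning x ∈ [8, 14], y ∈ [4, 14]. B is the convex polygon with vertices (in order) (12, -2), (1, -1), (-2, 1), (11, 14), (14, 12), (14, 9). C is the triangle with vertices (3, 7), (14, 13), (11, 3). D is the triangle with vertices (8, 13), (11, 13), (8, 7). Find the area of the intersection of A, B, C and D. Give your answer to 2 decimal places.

2.56

The intersection is the polygon with vertices (8,9.727), (9.875,10.75), (8,7).
By the shoelace formula its area is 2.56.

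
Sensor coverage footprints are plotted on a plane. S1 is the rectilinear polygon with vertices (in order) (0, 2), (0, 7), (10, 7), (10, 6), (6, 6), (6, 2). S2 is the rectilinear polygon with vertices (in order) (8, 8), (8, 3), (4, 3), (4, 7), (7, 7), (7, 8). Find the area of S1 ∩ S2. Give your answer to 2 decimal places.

10.00

The intersection is the polygon with vertices (7,7), (8,7), (8,6), (6,6), (6,3), (4,3), (4,7).
By the shoelace formula its area is 10.00.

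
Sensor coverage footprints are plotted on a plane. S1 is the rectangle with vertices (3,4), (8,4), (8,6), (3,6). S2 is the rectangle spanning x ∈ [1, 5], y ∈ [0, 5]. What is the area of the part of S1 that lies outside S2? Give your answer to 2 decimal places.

8.00

|S1∩S2|: x∈[3,5], y∈[4,5] → 2·1 = 2.
|S1| = 10.
|S1 ∖ S2| = |S1| − |S1∩S2| = 10 − 2 = 8.00.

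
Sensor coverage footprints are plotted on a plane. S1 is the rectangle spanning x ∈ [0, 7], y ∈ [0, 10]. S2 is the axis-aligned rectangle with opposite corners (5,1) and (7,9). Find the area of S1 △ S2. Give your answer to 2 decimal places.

54.00

|S1∩S2|: x∈[5,7], y∈[1,9] → 2·8 = 16.
|S1 △ S2| = |S1| + |S2| − 2·|S1∩S2| = 70 + 16 − 32 = 54.00.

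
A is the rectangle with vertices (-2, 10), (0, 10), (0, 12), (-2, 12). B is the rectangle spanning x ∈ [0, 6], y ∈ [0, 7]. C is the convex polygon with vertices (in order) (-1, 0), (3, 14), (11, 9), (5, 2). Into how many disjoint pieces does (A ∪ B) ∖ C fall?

(A ∪ B) ∖ C splits into 3 disjoint pieces (area 4, area 8.4167, area 1.75).

3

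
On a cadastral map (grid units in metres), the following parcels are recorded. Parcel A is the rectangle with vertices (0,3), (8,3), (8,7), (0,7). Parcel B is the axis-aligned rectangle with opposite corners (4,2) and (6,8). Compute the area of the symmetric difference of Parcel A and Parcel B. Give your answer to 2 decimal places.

28.00

|Parcel A∩Parcel B|: x∈[4,6], y∈[3,7] → 2·4 = 8.
|Parcel A △ Parcel B| = |Parcel A| + |Parcel B| − 2·|Parcel A∩Parcel B| = 32 + 12 − 16 = 28.00.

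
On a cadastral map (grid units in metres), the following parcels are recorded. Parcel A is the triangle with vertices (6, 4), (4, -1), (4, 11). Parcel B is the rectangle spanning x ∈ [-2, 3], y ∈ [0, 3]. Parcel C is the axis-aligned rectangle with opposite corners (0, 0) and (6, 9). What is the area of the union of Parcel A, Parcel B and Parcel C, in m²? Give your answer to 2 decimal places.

60.77

By inclusion–exclusion:
Individual areas: |Parcel A| = 12, |Parcel B| = 15, |Parcel C| = 54.
|Parcel A∩Parcel B| = 0.
|Parcel A∩Parcel C| = 11.2286.
|Parcel B∩Parcel C|: x∈[0,3], y∈[0,3] → 3·3 = 9.
|Parcel A∩Parcel B∩Parcel C| = 0.
|Parcel A ∪ Parcel B ∪ Parcel C| = 81 − 20.2286 + 0 = 60.77.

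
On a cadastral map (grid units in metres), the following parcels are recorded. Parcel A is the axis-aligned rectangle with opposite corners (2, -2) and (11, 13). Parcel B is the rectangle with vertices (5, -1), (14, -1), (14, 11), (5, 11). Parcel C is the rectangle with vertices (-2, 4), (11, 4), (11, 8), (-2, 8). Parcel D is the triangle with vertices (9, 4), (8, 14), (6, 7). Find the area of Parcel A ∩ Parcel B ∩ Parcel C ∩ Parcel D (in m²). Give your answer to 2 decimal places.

The intersection is the polygon with vertices (8.6,8), (9,4), (6,7), (6.286,8).
By the shoelace formula its area is 6.56.

6.56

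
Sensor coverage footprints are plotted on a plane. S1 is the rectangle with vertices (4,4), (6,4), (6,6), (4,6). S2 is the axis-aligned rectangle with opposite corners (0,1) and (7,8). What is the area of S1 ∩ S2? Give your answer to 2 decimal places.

4.00

|S1∩S2|: x∈[4,6], y∈[4,6] → 2·2 = 4.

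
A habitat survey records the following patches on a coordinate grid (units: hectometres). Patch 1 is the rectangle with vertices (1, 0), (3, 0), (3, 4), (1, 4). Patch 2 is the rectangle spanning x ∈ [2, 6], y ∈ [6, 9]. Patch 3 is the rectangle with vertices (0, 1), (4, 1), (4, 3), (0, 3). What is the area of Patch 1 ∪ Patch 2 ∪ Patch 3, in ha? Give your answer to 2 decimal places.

24.00

By inclusion–exclusion:
Individual areas: |Patch 1| = 8, |Patch 2| = 12, |Patch 3| = 8.
|Patch 1∩Patch 2| = 0 (no overlap).
|Patch 1∩Patch 3|: x∈[1,3], y∈[1,3] → 2·2 = 4.
|Patch 2∩Patch 3| = 0 (no overlap).
|Patch 1∩Patch 2∩Patch 3| = 0.
|Patch 1 ∪ Patch 2 ∪ Patch 3| = 28 − 4 + 0 = 24.00.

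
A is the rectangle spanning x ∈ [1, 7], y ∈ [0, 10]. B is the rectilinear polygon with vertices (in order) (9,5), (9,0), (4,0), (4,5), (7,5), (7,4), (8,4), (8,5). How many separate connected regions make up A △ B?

2

A △ B splits into 2 disjoint pieces (area 9, area 45).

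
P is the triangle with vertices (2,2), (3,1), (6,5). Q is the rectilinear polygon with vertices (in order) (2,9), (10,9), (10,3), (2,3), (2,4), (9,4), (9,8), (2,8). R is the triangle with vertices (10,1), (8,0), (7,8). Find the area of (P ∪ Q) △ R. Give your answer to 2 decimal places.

28.39

|P ∪ Q| = 22.625.
|(P ∪ Q) ∩ R| = 1.3661.
|(P ∪ Q) △ R| = 22.625 + 8.5 − 2.7321 = 28.39.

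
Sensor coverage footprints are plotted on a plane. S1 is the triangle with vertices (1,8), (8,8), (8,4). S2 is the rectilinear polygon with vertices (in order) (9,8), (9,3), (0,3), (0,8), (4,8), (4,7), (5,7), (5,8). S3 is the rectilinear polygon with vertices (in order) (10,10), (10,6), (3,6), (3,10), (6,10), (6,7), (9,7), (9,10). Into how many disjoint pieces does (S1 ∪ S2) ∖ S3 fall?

(S1 ∪ S2) ∖ S3 splits into 2 disjoint pieces (area 3, area 33).

2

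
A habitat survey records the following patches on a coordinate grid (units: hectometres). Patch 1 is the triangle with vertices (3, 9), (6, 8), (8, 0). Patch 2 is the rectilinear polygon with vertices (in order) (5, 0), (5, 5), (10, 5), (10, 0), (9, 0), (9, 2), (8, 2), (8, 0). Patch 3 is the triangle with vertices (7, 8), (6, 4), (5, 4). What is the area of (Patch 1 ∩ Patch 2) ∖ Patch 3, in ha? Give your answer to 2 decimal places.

3.23

|Patch 1 ∩ Patch 2| = 3.8194.
|(Patch 1 ∩ Patch 2) ∩ Patch 3| = 0.5885.
|(Patch 1 ∩ Patch 2) ∖ Patch 3| = 3.8194 − 0.5885 = 3.23.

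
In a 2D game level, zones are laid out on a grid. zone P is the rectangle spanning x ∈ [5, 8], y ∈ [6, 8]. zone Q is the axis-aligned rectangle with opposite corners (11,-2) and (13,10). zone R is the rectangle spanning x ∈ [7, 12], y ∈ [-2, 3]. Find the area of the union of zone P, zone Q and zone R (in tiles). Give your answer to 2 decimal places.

50.00

By inclusion–exclusion:
Individual areas: |zone P| = 6, |zone Q| = 24, |zone R| = 25.
|zone P∩zone Q| = 0 (no overlap).
|zone P∩zone R| = 0 (no overlap).
|zone Q∩zone R|: x∈[11,12], y∈[-2,3] → 1·5 = 5.
|zone P∩zone Q∩zone R| = 0.
|zone P ∪ zone Q ∪ zone R| = 55 − 5 + 0 = 50.00.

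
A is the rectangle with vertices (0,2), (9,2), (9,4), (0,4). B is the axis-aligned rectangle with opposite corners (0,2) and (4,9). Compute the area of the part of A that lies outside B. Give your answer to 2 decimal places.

|A∩B|: x∈[0,4], y∈[2,4] → 4·2 = 8.
|A| = 18.
|A ∖ B| = |A| − |A∩B| = 18 − 8 = 10.00.

10.00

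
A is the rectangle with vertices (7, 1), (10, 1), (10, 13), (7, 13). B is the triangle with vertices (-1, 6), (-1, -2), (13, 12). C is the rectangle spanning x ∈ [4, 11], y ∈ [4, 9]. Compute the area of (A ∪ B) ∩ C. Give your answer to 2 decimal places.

The region (A ∪ B) ∩ C is the polygon with vertices (7,6), (5,4), (4,4), (4,8.143), (6,9), (10,9), (10,4), (7,4).
By the shoelace formula its area is 27.14.

27.14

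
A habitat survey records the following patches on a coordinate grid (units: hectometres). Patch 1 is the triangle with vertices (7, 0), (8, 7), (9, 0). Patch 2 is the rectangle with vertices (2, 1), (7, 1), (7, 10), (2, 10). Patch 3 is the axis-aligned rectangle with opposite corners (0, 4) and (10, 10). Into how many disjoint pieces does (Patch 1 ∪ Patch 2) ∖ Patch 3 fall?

2

(Patch 1 ∪ Patch 2) ∖ Patch 3 splits into 2 disjoint pieces (area 5.7143, area 15).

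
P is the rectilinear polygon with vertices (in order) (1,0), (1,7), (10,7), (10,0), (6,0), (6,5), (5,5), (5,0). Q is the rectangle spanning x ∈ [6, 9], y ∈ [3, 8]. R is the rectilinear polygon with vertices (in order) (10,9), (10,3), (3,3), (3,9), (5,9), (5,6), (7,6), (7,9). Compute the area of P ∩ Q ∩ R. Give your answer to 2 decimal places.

The intersection is the polygon with vertices (9,3), (6,3), (6,5), (6,6), (7,6), (7,7), (9,7).
By the shoelace formula its area is 11.00.

11.00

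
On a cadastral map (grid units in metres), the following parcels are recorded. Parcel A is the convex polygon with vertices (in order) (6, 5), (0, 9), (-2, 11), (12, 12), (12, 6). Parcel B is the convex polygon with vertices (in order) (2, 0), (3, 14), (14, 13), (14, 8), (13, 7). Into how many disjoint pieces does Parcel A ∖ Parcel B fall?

2

Parcel A ∖ Parcel B splits into 2 disjoint pieces (area 10.4731, area 0.1408).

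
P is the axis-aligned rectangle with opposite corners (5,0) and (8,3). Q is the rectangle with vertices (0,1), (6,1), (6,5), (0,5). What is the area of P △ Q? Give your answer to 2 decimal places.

29.00

|P∩Q|: x∈[5,6], y∈[1,3] → 1·2 = 2.
|P △ Q| = |P| + |Q| − 2·|P∩Q| = 9 + 24 − 4 = 29.00.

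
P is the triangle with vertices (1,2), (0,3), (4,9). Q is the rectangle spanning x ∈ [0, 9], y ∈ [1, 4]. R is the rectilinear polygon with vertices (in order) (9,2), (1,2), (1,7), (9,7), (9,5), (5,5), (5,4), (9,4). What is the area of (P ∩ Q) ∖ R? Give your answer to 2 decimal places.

|P ∩ Q| = 2.0238.
|(P ∩ Q) ∩ R| = 0.8571.
|(P ∩ Q) ∖ R| = 2.0238 − 0.8571 = 1.17.

1.17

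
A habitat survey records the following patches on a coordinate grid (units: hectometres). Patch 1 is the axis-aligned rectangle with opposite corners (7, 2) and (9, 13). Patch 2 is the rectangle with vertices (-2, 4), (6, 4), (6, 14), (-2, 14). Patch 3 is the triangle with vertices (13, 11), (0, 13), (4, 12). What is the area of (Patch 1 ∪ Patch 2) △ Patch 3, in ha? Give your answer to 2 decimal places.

|Patch 1 ∪ Patch 2| = 102.
|(Patch 1 ∪ Patch 2) ∩ Patch 3| = 1.8803.
|(Patch 1 ∪ Patch 2) △ Patch 3| = 102 + 2.5 − 3.7607 = 100.74.

100.74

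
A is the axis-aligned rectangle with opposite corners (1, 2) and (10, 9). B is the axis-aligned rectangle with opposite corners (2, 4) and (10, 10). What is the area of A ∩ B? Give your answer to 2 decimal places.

40.00

|A∩B|: x∈[2,10], y∈[4,9] → 8·5 = 40.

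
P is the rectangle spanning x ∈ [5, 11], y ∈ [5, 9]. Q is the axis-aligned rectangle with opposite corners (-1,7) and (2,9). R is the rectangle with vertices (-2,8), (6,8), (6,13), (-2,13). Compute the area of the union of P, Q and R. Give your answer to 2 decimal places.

By inclusion–exclusion:
Individual areas: |P| = 24, |Q| = 6, |R| = 40.
|P∩Q| = 0 (no overlap).
|P∩R|: x∈[5,6], y∈[8,9] → 1·1 = 1.
|Q∩R|: x∈[-1,2], y∈[8,9] → 3·1 = 3.
|P∩Q∩R| = 0.
|P ∪ Q ∪ R| = 70 − 4 + 0 = 66.00.

66.00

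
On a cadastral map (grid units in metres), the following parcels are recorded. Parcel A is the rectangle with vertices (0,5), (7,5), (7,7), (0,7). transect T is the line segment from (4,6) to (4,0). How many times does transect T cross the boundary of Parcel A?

The segment meets the boundary at (4,5).

1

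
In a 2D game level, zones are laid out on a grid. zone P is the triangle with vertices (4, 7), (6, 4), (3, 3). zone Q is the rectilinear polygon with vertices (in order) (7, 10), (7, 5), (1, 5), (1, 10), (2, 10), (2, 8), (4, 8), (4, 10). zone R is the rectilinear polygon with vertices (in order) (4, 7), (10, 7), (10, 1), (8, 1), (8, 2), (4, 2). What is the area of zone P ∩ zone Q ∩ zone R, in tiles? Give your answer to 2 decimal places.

1.33

The intersection is the polygon with vertices (4,5), (4,7), (5.333,5).
By the shoelace formula its area is 1.33.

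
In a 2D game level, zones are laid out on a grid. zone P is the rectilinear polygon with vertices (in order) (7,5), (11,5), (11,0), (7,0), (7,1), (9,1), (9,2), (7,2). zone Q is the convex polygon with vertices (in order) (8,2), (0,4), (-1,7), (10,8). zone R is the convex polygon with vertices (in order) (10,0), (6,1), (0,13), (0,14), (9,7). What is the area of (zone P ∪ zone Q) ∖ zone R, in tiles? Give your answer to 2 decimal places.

25.98

|zone P ∪ zone Q| = 56.625.
|(zone P ∪ zone Q) ∩ zone R| = 30.6455.
|(zone P ∪ zone Q) ∖ zone R| = 56.625 − 30.6455 = 25.98.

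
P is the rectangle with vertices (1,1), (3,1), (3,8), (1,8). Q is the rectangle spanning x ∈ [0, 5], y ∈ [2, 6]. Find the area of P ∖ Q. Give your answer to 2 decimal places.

6.00

|P∩Q|: x∈[1,3], y∈[2,6] → 2·4 = 8.
|P| = 14.
|P ∖ Q| = |P| − |P∩Q| = 14 − 8 = 6.00.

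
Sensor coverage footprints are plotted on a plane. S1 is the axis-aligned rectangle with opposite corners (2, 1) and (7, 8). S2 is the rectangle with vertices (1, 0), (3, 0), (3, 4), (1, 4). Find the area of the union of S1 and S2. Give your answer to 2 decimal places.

40.00

By inclusion–exclusion:
Individual areas: |S1| = 35, |S2| = 8.
|S1∩S2|: x∈[2,3], y∈[1,4] → 1·3 = 3.
|S1 ∪ S2| = 43 − 3 = 40.00.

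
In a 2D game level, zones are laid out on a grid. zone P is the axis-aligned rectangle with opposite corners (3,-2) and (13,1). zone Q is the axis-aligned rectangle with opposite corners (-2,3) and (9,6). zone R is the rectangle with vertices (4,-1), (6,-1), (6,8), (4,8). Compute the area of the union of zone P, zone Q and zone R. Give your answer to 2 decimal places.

By inclusion–exclusion:
Individual areas: |zone P| = 30, |zone Q| = 33, |zone R| = 18.
|zone P∩zone Q| = 0 (no overlap).
|zone P∩zone R|: x∈[4,6], y∈[-1,1] → 2·2 = 4.
|zone Q∩zone R|: x∈[4,6], y∈[3,6] → 2·3 = 6.
|zone P∩zone Q∩zone R| = 0.
|zone P ∪ zone Q ∪ zone R| = 81 − 10 + 0 = 71.00.

71.00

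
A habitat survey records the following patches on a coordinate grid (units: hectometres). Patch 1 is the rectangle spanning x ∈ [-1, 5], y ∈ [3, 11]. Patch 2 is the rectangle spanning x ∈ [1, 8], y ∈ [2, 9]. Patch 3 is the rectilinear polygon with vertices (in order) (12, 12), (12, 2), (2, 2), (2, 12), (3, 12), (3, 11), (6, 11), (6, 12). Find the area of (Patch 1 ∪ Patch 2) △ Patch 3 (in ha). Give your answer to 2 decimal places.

74.00

|Patch 1 ∪ Patch 2| = 73.
|(Patch 1 ∪ Patch 2) ∩ Patch 3| = 48.
|(Patch 1 ∪ Patch 2) △ Patch 3| = 73 + 97 − 96 = 74.00.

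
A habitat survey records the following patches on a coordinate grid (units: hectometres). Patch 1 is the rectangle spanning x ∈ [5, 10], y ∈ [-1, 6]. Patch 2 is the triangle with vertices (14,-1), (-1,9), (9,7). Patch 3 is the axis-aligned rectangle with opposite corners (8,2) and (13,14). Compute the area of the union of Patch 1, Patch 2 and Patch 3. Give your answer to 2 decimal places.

By inclusion–exclusion:
Individual areas: |Patch 1| = 35, |Patch 2| = 35, |Patch 3| = 60.
|Patch 1∩Patch 2| = 13.2208.
|Patch 1∩Patch 3|: x∈[8,10], y∈[2,6] → 2·4 = 8.
|Patch 2∩Patch 3| = 12.1625.
|Patch 1∩Patch 2∩Patch 3| = 7.1375.
|Patch 1 ∪ Patch 2 ∪ Patch 3| = 130 − 33.3833 + 7.1375 = 103.75.

103.75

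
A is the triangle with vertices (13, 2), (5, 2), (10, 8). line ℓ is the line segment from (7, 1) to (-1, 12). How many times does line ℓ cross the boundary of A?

The segment meets the boundary at (5.68,2.816), (6.273,2).

2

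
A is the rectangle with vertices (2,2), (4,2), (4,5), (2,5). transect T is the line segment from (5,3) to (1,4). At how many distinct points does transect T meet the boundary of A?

2

The segment meets the boundary at (2,3.75), (4,3.25).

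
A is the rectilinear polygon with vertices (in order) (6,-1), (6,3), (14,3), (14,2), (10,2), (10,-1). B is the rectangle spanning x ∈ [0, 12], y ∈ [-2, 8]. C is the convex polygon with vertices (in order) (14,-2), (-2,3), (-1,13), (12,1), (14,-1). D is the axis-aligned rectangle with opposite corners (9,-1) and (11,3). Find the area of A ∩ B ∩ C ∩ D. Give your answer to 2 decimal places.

The intersection is the polygon with vertices (10.917,2), (10,2), (10,-0.75), (9,-0.438), (9,3), (9.833,3).
By the shoelace formula its area is 3.97.

3.97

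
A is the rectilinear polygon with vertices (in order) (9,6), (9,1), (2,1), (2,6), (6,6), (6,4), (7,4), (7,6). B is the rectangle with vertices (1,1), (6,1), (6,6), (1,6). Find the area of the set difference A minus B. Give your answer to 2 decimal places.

13.00

|A| = 33, |A∩B| = 20.
|A ∖ B| = |A| − |A∩B| = 33 − 20 = 13.00.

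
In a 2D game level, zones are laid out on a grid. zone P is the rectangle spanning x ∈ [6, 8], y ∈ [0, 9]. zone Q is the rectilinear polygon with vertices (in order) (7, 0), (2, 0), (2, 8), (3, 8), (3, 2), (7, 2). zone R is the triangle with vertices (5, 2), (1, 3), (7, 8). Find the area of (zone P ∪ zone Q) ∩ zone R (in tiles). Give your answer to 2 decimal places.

|zone P ∪ zone Q| = 32.
|(zone P ∪ zone Q) ∩ zone R| = 2.71.

2.71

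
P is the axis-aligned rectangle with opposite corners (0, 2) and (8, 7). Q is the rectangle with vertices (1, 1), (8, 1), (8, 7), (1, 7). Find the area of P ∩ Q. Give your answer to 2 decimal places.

|P∩Q|: x∈[1,8], y∈[2,7] → 7·5 = 35.

35.00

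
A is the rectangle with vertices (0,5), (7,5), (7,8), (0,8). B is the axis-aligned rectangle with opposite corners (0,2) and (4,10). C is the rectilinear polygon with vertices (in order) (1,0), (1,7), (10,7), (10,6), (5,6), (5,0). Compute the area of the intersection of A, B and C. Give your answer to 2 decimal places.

6.00

The intersection is the polygon with vertices (4,5), (1,5), (1,7), (4,7).
By the shoelace formula its area is 6.00.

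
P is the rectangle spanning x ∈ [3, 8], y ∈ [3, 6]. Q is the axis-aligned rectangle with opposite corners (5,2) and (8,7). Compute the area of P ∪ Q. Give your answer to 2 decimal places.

21.00

By inclusion–exclusion:
Individual areas: |P| = 15, |Q| = 15.
|P∩Q|: x∈[5,8], y∈[3,6] → 3·3 = 9.
|P ∪ Q| = 30 − 9 = 21.00.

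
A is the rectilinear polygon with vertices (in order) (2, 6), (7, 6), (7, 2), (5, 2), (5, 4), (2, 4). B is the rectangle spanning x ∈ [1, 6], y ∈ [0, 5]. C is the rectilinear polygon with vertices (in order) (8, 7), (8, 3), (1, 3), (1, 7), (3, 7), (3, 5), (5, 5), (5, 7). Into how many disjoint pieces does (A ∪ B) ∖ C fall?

(A ∪ B) ∖ C splits into 2 disjoint pieces (area 16, area 2).

2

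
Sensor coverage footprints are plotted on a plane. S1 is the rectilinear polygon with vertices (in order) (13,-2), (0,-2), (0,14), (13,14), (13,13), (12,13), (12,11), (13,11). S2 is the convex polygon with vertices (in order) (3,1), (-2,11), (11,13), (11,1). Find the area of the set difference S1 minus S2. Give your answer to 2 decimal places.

92.31

|S1| = 206, |S1∩S2| = 113.6923.
|S1 ∖ S2| = |S1| − |S1∩S2| = 206 − 113.6923 = 92.31.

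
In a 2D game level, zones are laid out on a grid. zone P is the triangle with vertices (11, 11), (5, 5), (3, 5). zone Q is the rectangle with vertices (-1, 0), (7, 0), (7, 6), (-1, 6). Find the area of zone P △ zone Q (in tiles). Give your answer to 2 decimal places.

50.33

|zone P| = 6, |zone Q| = 48, |zone P∩zone Q| = 1.8333.
|zone P △ zone Q| = |zone P| + |zone Q| − 2·|zone P∩zone Q| = 6 + 48 − 3.6667 = 50.33.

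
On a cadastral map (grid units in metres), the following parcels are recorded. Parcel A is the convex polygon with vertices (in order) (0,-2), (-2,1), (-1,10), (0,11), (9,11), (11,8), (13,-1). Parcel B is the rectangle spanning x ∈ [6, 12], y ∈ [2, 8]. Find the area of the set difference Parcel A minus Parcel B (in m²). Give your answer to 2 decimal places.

127.75

|Parcel A| = 161.5, |Parcel A∩Parcel B| = 33.75.
|Parcel A ∖ Parcel B| = |Parcel A| − |Parcel A∩Parcel B| = 161.5 − 33.75 = 127.75.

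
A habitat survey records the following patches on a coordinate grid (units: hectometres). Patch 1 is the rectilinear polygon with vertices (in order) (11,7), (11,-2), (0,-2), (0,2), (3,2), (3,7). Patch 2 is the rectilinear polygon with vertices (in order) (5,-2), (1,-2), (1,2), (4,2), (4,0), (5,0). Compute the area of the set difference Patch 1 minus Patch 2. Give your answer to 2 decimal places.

70.00

|Patch 1| = 84, |Patch 1∩Patch 2| = 14.
|Patch 1 ∖ Patch 2| = |Patch 1| − |Patch 1∩Patch 2| = 84 − 14 = 70.00.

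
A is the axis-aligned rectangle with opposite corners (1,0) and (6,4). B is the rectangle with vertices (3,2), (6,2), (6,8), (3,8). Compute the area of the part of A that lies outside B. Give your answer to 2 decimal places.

|A∩B|: x∈[3,6], y∈[2,4] → 3·2 = 6.
|A| = 20.
|A ∖ B| = |A| − |A∩B| = 20 − 6 = 14.00.

14.00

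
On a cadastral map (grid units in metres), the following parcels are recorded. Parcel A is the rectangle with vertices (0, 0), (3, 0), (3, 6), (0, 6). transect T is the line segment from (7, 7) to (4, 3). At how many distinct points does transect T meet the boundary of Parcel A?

0

The segment lies entirely outside Parcel A and never meets its boundary.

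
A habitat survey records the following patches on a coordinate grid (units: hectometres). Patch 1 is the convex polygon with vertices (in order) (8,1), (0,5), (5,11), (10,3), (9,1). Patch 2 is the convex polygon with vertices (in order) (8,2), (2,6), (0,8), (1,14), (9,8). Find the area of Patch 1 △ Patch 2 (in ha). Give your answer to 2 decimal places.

|Patch 1| = 48, |Patch 2| = 56, |Patch 1∩Patch 2| = 31.006.
|Patch 1 △ Patch 2| = |Patch 1| + |Patch 2| − 2·|Patch 1∩Patch 2| = 48 + 56 − 62.012 = 41.99.

41.99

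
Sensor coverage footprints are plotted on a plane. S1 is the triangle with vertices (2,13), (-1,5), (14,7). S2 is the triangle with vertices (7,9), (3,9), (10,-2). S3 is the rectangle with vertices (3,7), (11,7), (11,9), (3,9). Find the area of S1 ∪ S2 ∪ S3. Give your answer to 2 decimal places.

By inclusion–exclusion:
Individual areas: |S1| = 57, |S2| = 22, |S3| = 16.
|S1∩S2| = 10.4074.
|S1∩S3| = 15.75.
|S2∩S3| = 7.2727.
|S1∩S2∩S3| = 7.2727.
|S1 ∪ S2 ∪ S3| = 95 − 33.4301 + 7.2727 = 68.84.

68.84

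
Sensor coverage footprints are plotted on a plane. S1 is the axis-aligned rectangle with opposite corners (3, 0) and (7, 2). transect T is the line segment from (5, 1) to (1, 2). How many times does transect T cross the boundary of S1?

The segment meets the boundary at (3,1.5).

1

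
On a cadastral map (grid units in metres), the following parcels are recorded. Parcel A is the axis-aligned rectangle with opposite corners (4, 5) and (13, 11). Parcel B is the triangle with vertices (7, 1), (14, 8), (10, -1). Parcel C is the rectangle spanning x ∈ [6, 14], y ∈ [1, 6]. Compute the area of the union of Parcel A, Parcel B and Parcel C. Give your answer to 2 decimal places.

91.50

By inclusion–exclusion:
Individual areas: |Parcel A| = 54, |Parcel B| = 17.5, |Parcel C| = 40.
|Parcel A∩Parcel B| = 1.875.
|Parcel A∩Parcel C|: x∈[6,13], y∈[5,6] → 7·1 = 7.
|Parcel B∩Parcel C| = 12.5.
|Parcel A∩Parcel B∩Parcel C| = 1.375.
|Parcel A ∪ Parcel B ∪ Parcel C| = 111.5 − 21.375 + 1.375 = 91.50.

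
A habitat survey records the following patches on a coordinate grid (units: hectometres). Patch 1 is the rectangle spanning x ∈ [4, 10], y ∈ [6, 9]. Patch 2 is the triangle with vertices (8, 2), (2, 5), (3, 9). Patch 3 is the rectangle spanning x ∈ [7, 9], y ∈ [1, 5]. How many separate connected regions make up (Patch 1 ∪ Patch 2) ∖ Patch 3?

1

(Patch 1 ∪ Patch 2) ∖ Patch 3 is a single connected region.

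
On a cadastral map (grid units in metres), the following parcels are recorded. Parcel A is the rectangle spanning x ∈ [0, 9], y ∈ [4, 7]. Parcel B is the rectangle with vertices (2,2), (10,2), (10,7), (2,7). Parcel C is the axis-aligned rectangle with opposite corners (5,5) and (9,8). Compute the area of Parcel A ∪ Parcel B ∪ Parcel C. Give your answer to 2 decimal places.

By inclusion–exclusion:
Individual areas: |Parcel A| = 27, |Parcel B| = 40, |Parcel C| = 12.
|Parcel A∩Parcel B|: x∈[2,9], y∈[4,7] → 7·3 = 21.
|Parcel A∩Parcel C|: x∈[5,9], y∈[5,7] → 4·2 = 8.
|Parcel B∩Parcel C|: x∈[5,9], y∈[5,7] → 4·2 = 8.
|Parcel A∩Parcel B∩Parcel C| = 8.
|Parcel A ∪ Parcel B ∪ Parcel C| = 79 − 37 + 8 = 50.00.

50.00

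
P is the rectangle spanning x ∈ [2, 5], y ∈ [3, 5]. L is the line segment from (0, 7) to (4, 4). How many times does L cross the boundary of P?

1

The segment meets the boundary at (2.667,5).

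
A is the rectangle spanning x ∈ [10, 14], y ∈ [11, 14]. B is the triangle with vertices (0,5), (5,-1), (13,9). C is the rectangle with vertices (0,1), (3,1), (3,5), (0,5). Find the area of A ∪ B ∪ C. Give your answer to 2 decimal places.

By inclusion–exclusion:
Individual areas: |A| = 12, |B| = 49, |C| = 12.
|A∩B| = 0.
|A∩C| = 0 (no overlap).
|B∩C| = 5.4.
|A∩B∩C| = 0.
|A ∪ B ∪ C| = 73 − 5.4 + 0 = 67.60.

67.60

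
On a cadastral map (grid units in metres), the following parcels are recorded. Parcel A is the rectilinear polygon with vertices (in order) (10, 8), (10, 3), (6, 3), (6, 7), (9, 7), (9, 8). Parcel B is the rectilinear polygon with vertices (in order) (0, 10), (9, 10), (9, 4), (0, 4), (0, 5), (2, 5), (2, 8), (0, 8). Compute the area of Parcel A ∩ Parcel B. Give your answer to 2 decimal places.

9.00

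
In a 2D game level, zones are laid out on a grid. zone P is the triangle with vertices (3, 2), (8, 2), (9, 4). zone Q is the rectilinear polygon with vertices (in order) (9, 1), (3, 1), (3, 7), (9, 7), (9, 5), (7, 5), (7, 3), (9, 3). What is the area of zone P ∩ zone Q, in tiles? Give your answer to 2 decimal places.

The intersection is the polygon with vertices (8,2), (3,2), (7,3.333), (7,3), (8.5,3).
By the shoelace formula its area is 3.92.

3.92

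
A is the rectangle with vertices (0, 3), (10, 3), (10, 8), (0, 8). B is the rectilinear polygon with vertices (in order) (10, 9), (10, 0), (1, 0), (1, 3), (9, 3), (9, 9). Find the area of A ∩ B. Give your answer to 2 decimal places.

5.00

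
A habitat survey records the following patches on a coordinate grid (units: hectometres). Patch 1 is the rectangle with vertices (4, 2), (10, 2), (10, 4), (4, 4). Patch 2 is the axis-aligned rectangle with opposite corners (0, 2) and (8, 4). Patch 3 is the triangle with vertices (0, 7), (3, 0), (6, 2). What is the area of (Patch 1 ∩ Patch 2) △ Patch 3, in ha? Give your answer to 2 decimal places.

18.17

|Patch 1 ∩ Patch 2| = 8.
|(Patch 1 ∩ Patch 2) ∩ Patch 3| = 1.6667.
|(Patch 1 ∩ Patch 2) △ Patch 3| = 8 + 13.5 − 3.3333 = 18.17.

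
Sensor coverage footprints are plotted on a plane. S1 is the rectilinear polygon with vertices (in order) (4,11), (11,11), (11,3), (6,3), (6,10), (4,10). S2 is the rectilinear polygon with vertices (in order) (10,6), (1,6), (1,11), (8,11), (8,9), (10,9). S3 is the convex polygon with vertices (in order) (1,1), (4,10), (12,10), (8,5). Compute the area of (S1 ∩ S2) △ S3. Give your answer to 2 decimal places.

|S1 ∩ S2| = 18.
|(S1 ∩ S2) ∩ S3| = 13.1.
|(S1 ∩ S2) △ S3| = 18 + 45.5 − 26.2 = 37.30.

37.30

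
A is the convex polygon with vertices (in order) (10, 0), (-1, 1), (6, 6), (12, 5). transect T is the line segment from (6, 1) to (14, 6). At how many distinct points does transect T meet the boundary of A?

The segment meets the boundary at (11.867,4.667).

1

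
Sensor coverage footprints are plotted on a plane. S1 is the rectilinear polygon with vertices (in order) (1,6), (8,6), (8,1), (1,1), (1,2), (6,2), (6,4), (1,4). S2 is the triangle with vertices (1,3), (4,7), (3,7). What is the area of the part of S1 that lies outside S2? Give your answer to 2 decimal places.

|S1| = 25, |S1∩S2| = 1.
|S1 ∖ S2| = |S1| − |S1∩S2| = 25 − 1 = 24.00.

24.00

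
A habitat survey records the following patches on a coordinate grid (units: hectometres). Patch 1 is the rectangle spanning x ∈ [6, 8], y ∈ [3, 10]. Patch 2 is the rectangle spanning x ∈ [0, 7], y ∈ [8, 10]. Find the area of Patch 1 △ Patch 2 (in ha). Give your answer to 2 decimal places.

|Patch 1∩Patch 2|: x∈[6,7], y∈[8,10] → 1·2 = 2.
|Patch 1 △ Patch 2| = |Patch 1| + |Patch 2| − 2·|Patch 1∩Patch 2| = 14 + 14 − 4 = 24.00.

24.00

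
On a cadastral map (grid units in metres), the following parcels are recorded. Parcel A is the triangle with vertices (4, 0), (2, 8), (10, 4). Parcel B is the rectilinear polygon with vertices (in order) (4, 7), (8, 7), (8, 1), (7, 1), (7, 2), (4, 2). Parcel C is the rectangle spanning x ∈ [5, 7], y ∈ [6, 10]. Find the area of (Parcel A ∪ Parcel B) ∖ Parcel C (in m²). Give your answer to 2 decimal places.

|Parcel A ∪ Parcel B| = 33.3333.
|(Parcel A ∪ Parcel B) ∩ Parcel C| = 2.
|(Parcel A ∪ Parcel B) ∖ Parcel C| = 33.3333 − 2 = 31.33.

31.33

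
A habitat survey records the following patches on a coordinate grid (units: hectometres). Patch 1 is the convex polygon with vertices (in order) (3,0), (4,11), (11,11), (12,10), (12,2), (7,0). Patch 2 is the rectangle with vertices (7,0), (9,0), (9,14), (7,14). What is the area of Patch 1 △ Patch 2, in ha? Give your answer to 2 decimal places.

|Patch 1| = 88, |Patch 2| = 28, |Patch 1∩Patch 2| = 21.2.
|Patch 1 △ Patch 2| = |Patch 1| + |Patch 2| − 2·|Patch 1∩Patch 2| = 88 + 28 − 42.4 = 73.60.

73.60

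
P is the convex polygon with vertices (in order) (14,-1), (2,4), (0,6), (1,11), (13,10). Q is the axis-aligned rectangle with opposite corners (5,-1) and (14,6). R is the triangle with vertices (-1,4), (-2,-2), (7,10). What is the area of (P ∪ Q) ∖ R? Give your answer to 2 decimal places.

121.49

|P ∪ Q| = 130.1023.
|(P ∪ Q) ∩ R| = 8.6111.
|(P ∪ Q) ∖ R| = 130.1023 − 8.6111 = 121.49.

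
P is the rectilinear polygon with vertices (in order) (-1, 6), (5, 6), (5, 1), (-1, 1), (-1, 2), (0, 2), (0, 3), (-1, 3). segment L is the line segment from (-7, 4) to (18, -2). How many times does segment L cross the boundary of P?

The segment meets the boundary at (5,1.12), (0,2.32).

2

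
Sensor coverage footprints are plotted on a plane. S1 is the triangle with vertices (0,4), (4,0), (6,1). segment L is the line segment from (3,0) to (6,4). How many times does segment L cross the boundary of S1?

2

The segment meets the boundary at (4.364,1.818), (3.429,0.571).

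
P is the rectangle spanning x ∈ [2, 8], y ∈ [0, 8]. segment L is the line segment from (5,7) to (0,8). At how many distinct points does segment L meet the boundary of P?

1

The segment meets the boundary at (2,7.6).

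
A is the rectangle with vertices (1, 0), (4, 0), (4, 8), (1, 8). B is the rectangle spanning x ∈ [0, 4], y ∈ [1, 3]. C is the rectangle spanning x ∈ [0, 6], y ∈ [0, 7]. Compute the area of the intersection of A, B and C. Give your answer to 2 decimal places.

6.00

The intersection is the polygon with vertices (1,1), (1,3), (4,3), (4,1).
By the shoelace formula its area is 6.00.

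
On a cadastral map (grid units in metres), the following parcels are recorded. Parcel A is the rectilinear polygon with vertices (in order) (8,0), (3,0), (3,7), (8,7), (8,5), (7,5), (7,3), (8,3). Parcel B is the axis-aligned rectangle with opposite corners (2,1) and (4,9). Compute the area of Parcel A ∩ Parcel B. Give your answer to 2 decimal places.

6.00

The intersection is the polygon with vertices (3,7), (4,7), (4,1), (3,1).
By the shoelace formula its area is 6.00.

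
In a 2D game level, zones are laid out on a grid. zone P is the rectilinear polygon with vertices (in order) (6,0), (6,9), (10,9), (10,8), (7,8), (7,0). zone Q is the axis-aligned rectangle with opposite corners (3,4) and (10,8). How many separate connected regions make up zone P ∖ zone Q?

2

zone P ∖ zone Q splits into 2 disjoint pieces (area 4, area 4).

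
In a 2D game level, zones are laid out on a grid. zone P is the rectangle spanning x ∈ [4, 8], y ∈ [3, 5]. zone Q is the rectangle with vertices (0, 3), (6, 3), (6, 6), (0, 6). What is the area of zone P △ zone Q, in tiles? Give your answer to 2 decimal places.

|zone P∩zone Q|: x∈[4,6], y∈[3,5] → 2·2 = 4.
|zone P △ zone Q| = |zone P| + |zone Q| − 2·|zone P∩zone Q| = 8 + 18 − 8 = 18.00.

18.00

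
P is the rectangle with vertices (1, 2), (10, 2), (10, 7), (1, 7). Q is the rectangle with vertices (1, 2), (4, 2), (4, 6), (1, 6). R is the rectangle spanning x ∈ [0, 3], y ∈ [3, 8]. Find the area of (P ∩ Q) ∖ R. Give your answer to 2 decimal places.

6.00

|P ∩ Q| = 12.
|(P ∩ Q) ∩ R| = 6.
|(P ∩ Q) ∖ R| = 12 − 6 = 6.00.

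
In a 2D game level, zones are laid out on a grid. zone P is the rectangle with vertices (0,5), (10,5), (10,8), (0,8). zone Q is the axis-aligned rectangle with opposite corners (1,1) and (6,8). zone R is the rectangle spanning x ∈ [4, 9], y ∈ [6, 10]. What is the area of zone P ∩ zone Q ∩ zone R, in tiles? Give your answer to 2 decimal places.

The intersection is the polygon with vertices (6,6), (4,6), (4,8), (6,8).
By the shoelace formula its area is 4.00.

4.00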